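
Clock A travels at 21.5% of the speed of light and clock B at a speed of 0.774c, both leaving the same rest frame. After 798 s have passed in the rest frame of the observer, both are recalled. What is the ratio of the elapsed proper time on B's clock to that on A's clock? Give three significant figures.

A: β = 0.215; γ = 1/√(1 − 0.215²) = 1/√0.9538 = 1.024. B: γ = 1/√(1 − 0.774²) = 1/√0.4009 = 1.579.
τ_A/τ_B = γ_B/γ_A = 1.579/1.024 = 1.542, so τ_B/τ_A = 0.6483.

τ_B/τ_A = 0.648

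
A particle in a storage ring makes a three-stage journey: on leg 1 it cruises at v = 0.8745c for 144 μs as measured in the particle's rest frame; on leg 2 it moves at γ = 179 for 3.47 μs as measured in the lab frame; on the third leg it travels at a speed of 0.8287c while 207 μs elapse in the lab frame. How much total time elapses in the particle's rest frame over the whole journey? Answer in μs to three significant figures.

Leg 1: 144 μs is already measured in the particle's rest frame.
Leg 2: γ = 179; τ_2 = 3.47/179.0 = 0.01939 μs.
Leg 3: γ = 1/√(1 − 0.8287²) = 1/√0.3133 = 1.787; τ_3 = 207/1.787 = 115.9 μs.
Total: 144.0 + 0.01939 + 115.9 μs.

τ = 260 μs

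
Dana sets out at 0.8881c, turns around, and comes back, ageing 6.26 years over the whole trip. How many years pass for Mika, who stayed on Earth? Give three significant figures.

Δt = 13.6 years

γ = 1/√(1 − 0.8881²) = 1/√0.2113 = 2.176
Earth-frame duration is the dilated interval: Δt = γτ = 2.176 × 6.26 years.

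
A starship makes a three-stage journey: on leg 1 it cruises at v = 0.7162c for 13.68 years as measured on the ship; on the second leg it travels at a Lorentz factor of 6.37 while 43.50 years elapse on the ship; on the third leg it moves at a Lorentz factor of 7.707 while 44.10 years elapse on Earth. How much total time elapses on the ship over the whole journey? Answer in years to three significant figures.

τ = 62.9 years

Leg 1: 13.68 years is already measured on the ship.
Leg 2: 43.50 years is already measured on the ship.
Leg 3: γ = 7.707; τ_3 = 44.10/7.707 = 5.722 years.
Total: 13.68 + 43.50 + 5.722 years.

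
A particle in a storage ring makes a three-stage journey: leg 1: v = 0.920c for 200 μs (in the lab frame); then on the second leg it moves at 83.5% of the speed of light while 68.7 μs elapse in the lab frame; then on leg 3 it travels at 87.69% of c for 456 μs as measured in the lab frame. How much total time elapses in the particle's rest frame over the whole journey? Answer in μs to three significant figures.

Leg 1: γ = 1/√(1 − 0.920²) = 1/√0.1536 = 2.552; τ_1 = 200/2.552 = 78.38 μs.
Leg 2: β = 0.835; γ = 1/√(1 − 0.835²) = 1/√0.3028 = 1.817; τ_2 = 68.7/1.817 = 37.80 μs.
Leg 3: β = 0.8769; γ = 1/√(1 − 0.8769²) = 1/√0.2310 = 2.080; τ_3 = 456/2.080 = 219.2 μs.
Total: 78.38 + 37.80 + 219.2 μs.

τ = 335 μs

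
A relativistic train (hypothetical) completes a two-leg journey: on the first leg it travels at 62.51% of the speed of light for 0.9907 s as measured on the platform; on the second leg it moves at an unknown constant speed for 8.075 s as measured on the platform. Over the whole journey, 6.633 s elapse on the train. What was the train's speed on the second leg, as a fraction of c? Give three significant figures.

Leg 1: β = 0.6251; γ = 1/√(1 − 0.6251²) = 1/√0.6092 = 1.281; τ_1 = 0.9907/1.281 = 0.7733 s.
Leg 2: speed unknown; τ_2 = 8.075/γ_2.
Total proper time: 0.7733 + τ_2 = 6.633, so τ_2 = 6.633 − 0.7733 = 5.860 s.
γ_2 = 8.075/5.860 = 1.378; β = √(1 − 1/γ²) = √0.4734.

β = 0.688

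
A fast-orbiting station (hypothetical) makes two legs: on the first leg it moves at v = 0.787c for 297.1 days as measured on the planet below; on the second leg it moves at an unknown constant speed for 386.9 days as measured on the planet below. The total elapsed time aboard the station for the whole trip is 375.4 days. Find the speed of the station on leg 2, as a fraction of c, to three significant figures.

Leg 1: γ = 1/√(1 − 0.787²) = 1/√0.3806 = 1.621; τ_1 = 297.1/1.621 = 183.3 days.
Leg 2: speed unknown; τ_2 = 386.9/γ_2.
Total proper time: 183.3 + τ_2 = 375.4, so τ_2 = 375.4 − 183.3 = 192.1 days.
γ_2 = 386.9/192.1 = 2.014; β = √(1 − 1/γ²) = √0.7535.

β = 0.868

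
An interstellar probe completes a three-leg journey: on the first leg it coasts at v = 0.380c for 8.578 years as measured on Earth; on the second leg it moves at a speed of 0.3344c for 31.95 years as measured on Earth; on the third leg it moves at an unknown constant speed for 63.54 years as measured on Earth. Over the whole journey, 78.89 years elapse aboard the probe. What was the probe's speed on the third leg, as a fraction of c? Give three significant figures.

β = 0.766

Leg 1: γ = 1/√(1 − 0.380²) = 1/√0.8556 = 1.081; τ_1 = 8.578/1.081 = 7.935 years.
Leg 2: γ = 1/√(1 − 0.3344²) = 1/√0.8882 = 1.061; τ_2 = 31.95/1.061 = 30.11 years.
Leg 3: speed unknown; τ_3 = 63.54/γ_3.
Total proper time: 7.935 + 30.11 + τ_3 = 78.89, so τ_3 = 78.89 − 38.05 = 40.84 years.
γ_3 = 63.54/40.84 = 1.556; β = √(1 − 1/γ²) = √0.5868.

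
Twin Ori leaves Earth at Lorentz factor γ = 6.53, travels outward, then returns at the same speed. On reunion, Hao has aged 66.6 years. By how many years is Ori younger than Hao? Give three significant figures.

γ = 6.53
Ori's elapsed proper time: τ = 66.6/6.530 = 10.20 years.
Age gap = Δt − τ = 66.6 − 10.20 years.

Δt − τ = 56.4 years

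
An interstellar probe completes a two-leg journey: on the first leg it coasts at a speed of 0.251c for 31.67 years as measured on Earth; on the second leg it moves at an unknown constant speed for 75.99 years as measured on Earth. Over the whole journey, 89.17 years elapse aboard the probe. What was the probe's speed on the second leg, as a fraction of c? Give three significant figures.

Leg 1: γ = 1/√(1 − 0.251²) = 1/√0.9370 = 1.033; τ_1 = 31.67/1.033 = 30.66 years.
Leg 2: speed unknown; τ_2 = 75.99/γ_2.
Total proper time: 30.66 + τ_2 = 89.17, so τ_2 = 89.17 − 30.66 = 58.51 years.
γ_2 = 75.99/58.51 = 1.299; β = √(1 − 1/γ²) = √0.4071.

β = 0.638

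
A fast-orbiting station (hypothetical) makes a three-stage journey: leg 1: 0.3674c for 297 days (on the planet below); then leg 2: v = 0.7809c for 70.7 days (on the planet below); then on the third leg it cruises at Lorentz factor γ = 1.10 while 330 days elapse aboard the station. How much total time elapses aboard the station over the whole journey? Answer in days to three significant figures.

Leg 1: γ = 1/√(1 − 0.3674²) = 1/√0.8650 = 1.075; τ_1 = 297/1.075 = 276.2 days.
Leg 2: γ = 1/√(1 − 0.7809²) = 1/√0.3902 = 1.601; τ_2 = 70.7/1.601 = 44.16 days.
Leg 3: 330 days is already measured aboard the station.
Total: 276.2 + 44.16 + 330.0 days.

τ = 650 days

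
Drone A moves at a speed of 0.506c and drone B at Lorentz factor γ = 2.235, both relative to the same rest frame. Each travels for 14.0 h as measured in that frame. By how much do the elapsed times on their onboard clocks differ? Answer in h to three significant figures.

|τ_A − τ_B| = 5.81 h

A: γ = 1/√(1 − 0.506²) = 1/√0.7440 = 1.159; τ_A = 14.0/1.159 = 12.08 h.
B: γ = 2.235; τ_B = 14.0/2.235 = 6.264 h.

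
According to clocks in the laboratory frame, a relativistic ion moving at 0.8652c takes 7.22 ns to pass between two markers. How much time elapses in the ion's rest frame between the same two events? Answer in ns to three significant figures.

τ = 3.62 ns

γ = 1/√(1 − 0.8652²) = 1/√0.2514 = 1.994
The interval measured in the laboratory frame is the dilated one; the clock in the ion's rest frame measures the proper time τ = Δt/γ = 7.22/1.994 ns.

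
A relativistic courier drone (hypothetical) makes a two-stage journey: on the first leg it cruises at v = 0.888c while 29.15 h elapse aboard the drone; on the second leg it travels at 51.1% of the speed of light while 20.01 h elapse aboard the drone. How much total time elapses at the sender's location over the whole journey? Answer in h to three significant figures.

Δt = 86.7 h

Leg 1: γ = 1/√(1 − 0.888²) = 1/√0.2115 = 2.175; Δt_1 = 2.175 × 29.15 = 63.39 h.
Leg 2: β = 0.511; γ = 1/√(1 − 0.511²) = 1/√0.7389 = 1.163; Δt_2 = 1.163 × 20.01 = 23.28 h.
Total: 63.39 + 23.28 h.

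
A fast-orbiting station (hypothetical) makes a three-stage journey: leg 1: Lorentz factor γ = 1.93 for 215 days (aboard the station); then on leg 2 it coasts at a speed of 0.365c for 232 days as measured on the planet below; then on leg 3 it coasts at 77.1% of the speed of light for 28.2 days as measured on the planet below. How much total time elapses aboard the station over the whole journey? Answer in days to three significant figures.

τ = 449 days

Leg 1: 215 days is already measured aboard the station.
Leg 2: γ = 1/√(1 − 0.365²) = 1/√0.8668 = 1.074; τ_2 = 232/1.074 = 216.0 days.
Leg 3: β = 0.771; γ = 1/√(1 − 0.771²) = 1/√0.4056 = 1.570; τ_3 = 28.2/1.570 = 17.96 days.
Total: 215.0 + 216.0 + 17.96 days.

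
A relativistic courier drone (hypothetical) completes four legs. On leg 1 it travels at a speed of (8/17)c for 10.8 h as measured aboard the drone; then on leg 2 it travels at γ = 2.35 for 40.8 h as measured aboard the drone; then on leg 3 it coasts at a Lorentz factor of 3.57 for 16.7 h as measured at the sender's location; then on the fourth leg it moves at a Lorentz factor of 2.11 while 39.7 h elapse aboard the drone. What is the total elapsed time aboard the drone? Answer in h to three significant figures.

τ = 96.0 h

Leg 1: 10.8 h is already measured aboard the drone.
Leg 2: 40.8 h is already measured aboard the drone.
Leg 3: γ = 3.57; τ_3 = 16.7/3.570 = 4.678 h.
Leg 4: 39.7 h is already measured aboard the drone.
Total: 10.80 + 40.80 + 4.678 + 39.70 h.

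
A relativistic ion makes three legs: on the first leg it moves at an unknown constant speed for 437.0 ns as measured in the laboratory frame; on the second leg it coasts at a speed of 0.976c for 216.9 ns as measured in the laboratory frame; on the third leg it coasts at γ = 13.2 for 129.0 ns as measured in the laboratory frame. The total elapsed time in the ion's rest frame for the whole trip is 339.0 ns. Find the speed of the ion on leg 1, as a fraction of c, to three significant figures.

Leg 1: speed unknown; τ_1 = 437.0/γ_1.
Leg 2: γ = 1/√(1 − 0.976²) = 1/√0.04742 = 4.592; τ_2 = 216.9/4.592 = 47.23 ns.
Leg 3: γ = 13.2; τ_3 = 129.0/13.20 = 9.773 ns.
Total proper time: τ_1 + 47.23 + 9.773 = 339.0, so τ_1 = 339.0 − 57.01 = 282.0 ns.
γ_1 = 437.0/282.0 = 1.550; β = √(1 − 1/γ²) = √0.5836.

β = 0.764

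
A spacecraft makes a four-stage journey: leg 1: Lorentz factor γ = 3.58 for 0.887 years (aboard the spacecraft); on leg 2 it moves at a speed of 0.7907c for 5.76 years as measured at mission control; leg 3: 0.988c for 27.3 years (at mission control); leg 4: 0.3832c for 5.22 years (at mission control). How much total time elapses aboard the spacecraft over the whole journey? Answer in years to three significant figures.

τ = 13.5 years

Leg 1: 0.887 years is already measured aboard the spacecraft.
Leg 2: γ = 1/√(1 − 0.7907²) = 1/√0.3748 = 1.633; τ_2 = 5.76/1.633 = 3.526 years.
Leg 3: γ = 1/√(1 − 0.988²) = 1/√0.02386 = 6.474; τ_3 = 27.3/6.474 = 4.217 years.
Leg 4: γ = 1/√(1 − 0.3832²) = 1/√0.8532 = 1.083; τ_4 = 5.22/1.083 = 4.822 years.
Total: 0.8870 + 3.526 + 4.217 + 4.822 years.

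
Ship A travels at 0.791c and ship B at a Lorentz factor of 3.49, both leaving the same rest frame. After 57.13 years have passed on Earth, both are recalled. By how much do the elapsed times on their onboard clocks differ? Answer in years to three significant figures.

|τ_A − τ_B| = 18.6 years

A: γ = 1/√(1 − 0.791²) = 1/√0.3743 = 1.634; τ_A = 57.13/1.634 = 34.95 years.
B: γ = 3.49; τ_B = 57.13/3.490 = 16.37 years.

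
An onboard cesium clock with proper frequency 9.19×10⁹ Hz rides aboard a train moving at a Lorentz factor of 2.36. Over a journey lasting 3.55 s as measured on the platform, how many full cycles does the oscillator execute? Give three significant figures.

γ = 2.36
The oscillator's own cycle count is N = f × τ where τ is the proper time on the train. τ = Δt/γ = 3.55/2.360 = 1.504 s = 1.504×10⁰ s.
N = 9.19×10⁹ × 1.504×10⁰ = 1.382×10¹⁰.

N = 1.38×10¹⁰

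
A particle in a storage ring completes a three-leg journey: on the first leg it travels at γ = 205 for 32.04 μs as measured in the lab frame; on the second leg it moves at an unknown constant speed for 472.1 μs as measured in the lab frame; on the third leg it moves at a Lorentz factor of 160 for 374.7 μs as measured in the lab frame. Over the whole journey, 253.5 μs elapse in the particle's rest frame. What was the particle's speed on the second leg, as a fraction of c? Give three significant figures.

Leg 1: γ = 205; τ_1 = 32.04/205.0 = 0.1563 μs.
Leg 2: speed unknown; τ_2 = 472.1/γ_2.
Leg 3: γ = 160; τ_3 = 374.7/160.0 = 2.342 μs.
Total proper time: 0.1563 + τ_2 + 2.342 = 253.5, so τ_2 = 253.5 − 2.498 = 251.0 μs.
γ_2 = 472.1/251.0 = 1.881; β = √(1 − 1/γ²) = √0.7173.

β = 0.847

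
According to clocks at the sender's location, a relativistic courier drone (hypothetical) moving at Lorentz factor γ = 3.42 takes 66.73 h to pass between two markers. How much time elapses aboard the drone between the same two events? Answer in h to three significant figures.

γ = 3.42
The interval measured at the sender's location is the dilated one; the clock aboard the drone measures the proper time τ = Δt/γ = 66.73/3.420 h.

τ = 19.5 h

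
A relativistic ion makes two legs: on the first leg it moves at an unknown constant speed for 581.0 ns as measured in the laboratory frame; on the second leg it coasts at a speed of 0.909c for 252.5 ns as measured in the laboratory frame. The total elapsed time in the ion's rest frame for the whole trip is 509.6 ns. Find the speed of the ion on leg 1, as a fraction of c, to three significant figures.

β = 0.718

Leg 1: speed unknown; τ_1 = 581.0/γ_1.
Leg 2: γ = 1/√(1 − 0.909²) = 1/√0.1737 = 2.399; τ_2 = 252.5/2.399 = 105.2 ns.
Total proper time: τ_1 + 105.2 = 509.6, so τ_1 = 509.6 − 105.2 = 404.4 ns.
γ_1 = 581.0/404.4 = 1.437; β = √(1 − 1/γ²) = √0.5156.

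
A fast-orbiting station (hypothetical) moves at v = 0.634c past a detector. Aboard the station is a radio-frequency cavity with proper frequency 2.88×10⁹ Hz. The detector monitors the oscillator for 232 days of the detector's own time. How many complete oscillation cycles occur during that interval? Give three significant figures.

N = 4.46×10¹⁶

γ = 1/√(1 − 0.634²) = 1/√0.5980 = 1.293
During 232 days of lab time, the oscillator's proper time advances by τ = Δt/γ = 232/1.293 = 179.4 days = 1.550×10⁷ s.
N = f × τ = 2.88×10⁹ × 1.550×10⁷ = 4.464×10¹⁶.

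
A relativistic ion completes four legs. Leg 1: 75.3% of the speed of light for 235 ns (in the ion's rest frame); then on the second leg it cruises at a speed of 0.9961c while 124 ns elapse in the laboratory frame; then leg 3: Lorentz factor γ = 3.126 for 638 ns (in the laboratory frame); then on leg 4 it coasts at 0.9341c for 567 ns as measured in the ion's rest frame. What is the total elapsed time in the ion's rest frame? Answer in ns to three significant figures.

τ = 1020 ns

Leg 1: 235 ns is already measured in the ion's rest frame.
Leg 2: γ = 1/√(1 − 0.9961²) = 1/√0.007785 = 11.33; τ_2 = 124/11.33 = 10.94 ns.
Leg 3: γ = 3.126; τ_3 = 638/3.126 = 204.1 ns.
Leg 4: 567 ns is already measured in the ion's rest frame.
Total: 235.0 + 10.94 + 204.1 + 567.0 ns.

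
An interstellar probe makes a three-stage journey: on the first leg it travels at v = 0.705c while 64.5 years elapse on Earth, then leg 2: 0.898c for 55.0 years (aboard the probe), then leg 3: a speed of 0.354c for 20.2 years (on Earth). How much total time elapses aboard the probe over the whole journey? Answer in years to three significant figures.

τ = 120 years

Leg 1: γ = 1/√(1 − 0.705²) = 1/√0.5030 = 1.410; τ_1 = 64.5/1.410 = 45.74 years.
Leg 2: 55.0 years is already measured aboard the probe.
Leg 3: γ = 1/√(1 − 0.354²) = 1/√0.8747 = 1.069; τ_3 = 20.2/1.069 = 18.89 years.
Total: 45.74 + 55.00 + 18.89 years.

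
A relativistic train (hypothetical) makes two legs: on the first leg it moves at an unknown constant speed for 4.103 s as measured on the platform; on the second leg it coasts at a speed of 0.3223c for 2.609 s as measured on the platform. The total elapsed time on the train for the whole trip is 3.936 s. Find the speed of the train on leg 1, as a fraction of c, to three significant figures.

β = 0.934

Leg 1: speed unknown; τ_1 = 4.103/γ_1.
Leg 2: γ = 1/√(1 − 0.3223²) = 1/√0.8961 = 1.056; τ_2 = 2.609/1.056 = 2.470 s.
Total proper time: τ_1 + 2.470 = 3.936, so τ_1 = 3.936 − 2.470 = 1.466 s.
γ_1 = 4.103/1.466 = 2.798; β = √(1 − 1/γ²) = √0.8723.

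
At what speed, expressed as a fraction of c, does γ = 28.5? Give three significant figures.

β = 0.999

β = √(1 − 1/γ²) = √(1 − 1/28.5²) = √(1 − 0.001231) = √0.9988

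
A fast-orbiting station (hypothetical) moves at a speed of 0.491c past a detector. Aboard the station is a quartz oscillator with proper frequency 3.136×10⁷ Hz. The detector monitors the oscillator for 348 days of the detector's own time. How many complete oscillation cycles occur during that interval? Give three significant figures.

N = 8.21×10¹⁴

γ = 1/√(1 − 0.491²) = 1/√0.7589 = 1.148
During 348 days of lab time, the oscillator's proper time advances by τ = Δt/γ = 348/1.148 = 303.2 days = 2.619×10⁷ s.
N = f × τ = 3.136×10⁷ × 2.619×10⁷ = 8.214×10¹⁴.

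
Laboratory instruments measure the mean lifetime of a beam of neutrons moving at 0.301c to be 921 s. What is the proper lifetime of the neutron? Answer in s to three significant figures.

γ = 1/√(1 − 0.301²) = 1/√0.9094 = 1.049
The lab-frame lifetime is the dilated interval; the proper lifetime is τ₀ = Δt/γ = 921/1.049 s.

τ₀ = 878 s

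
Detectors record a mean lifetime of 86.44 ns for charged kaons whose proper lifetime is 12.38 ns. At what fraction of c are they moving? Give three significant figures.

γ = Δt/τ₀ = 86.44/12.38 = 6.982
β = √(1 − 1/γ²) = √(1 − 0.02051) = √0.9795

β = 0.990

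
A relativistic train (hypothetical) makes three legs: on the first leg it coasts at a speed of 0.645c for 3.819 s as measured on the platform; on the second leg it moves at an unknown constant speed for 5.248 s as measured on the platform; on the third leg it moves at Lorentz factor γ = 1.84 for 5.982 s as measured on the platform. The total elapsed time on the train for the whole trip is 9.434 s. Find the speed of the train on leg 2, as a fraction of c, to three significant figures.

β = 0.783

Leg 1: γ = 1/√(1 − 0.645²) = 1/√0.5840 = 1.309; τ_1 = 3.819/1.309 = 2.918 s.
Leg 2: speed unknown; τ_2 = 5.248/γ_2.
Leg 3: γ = 1.84; τ_3 = 5.982/1.840 = 3.251 s.
Total proper time: 2.918 + τ_2 + 3.251 = 9.434, so τ_2 = 9.434 − 6.170 = 3.264 s.
γ_2 = 5.248/3.264 = 1.608; β = √(1 − 1/γ²) = √0.6131.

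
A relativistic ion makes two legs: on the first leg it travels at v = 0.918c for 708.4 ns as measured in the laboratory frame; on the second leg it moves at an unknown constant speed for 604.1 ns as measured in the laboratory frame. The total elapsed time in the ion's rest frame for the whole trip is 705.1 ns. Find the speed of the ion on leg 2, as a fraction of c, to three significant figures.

β = 0.712

Leg 1: γ = 1/√(1 − 0.918²) = 1/√0.1573 = 2.522; τ_1 = 708.4/2.522 = 280.9 ns.
Leg 2: speed unknown; τ_2 = 604.1/γ_2.
Total proper time: 280.9 + τ_2 = 705.1, so τ_2 = 705.1 − 280.9 = 424.2 ns.
γ_2 = 604.1/424.2 = 1.424; β = √(1 − 1/γ²) = √0.5070.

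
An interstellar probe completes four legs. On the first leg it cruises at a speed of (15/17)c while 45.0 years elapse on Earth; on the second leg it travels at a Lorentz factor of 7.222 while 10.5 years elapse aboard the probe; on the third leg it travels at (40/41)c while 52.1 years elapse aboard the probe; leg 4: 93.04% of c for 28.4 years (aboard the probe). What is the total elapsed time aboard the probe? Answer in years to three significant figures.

Leg 1: γ = 1/√(1 − (15/17)²) = 17/8 = 2.125; τ_1 = 45.0/2.125 = 21.18 years.
Leg 2: 10.5 years is already measured aboard the probe.
Leg 3: 52.1 years is already measured aboard the probe.
Leg 4: 28.4 years is already measured aboard the probe.
Total: 21.18 + 10.50 + 52.10 + 28.40 years.

τ = 112 years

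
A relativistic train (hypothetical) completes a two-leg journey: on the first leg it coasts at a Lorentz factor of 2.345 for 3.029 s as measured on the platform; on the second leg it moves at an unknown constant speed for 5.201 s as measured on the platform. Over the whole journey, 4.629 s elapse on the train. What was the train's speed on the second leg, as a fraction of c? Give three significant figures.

β = 0.767

Leg 1: γ = 2.345; τ_1 = 3.029/2.345 = 1.292 s.
Leg 2: speed unknown; τ_2 = 5.201/γ_2.
Total proper time: 1.292 + τ_2 = 4.629, so τ_2 = 4.629 − 1.292 = 3.337 s.
γ_2 = 5.201/3.337 = 1.558; β = √(1 − 1/γ²) = √0.5883.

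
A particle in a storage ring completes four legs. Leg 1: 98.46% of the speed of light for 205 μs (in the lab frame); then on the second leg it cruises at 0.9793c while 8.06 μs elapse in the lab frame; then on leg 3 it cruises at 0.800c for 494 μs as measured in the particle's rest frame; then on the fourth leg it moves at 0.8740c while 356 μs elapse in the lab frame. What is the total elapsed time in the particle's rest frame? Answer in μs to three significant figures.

Leg 1: β = 0.9846; γ = 1/√(1 − 0.9846²) = 1/√0.03056 = 5.720; τ_1 = 205/5.720 = 35.84 μs.
Leg 2: γ = 1/√(1 − 0.9793²) = 1/√0.04097 = 4.940; τ_2 = 8.06/4.940 = 1.631 μs.
Leg 3: 494 μs is already measured in the particle's rest frame.
Leg 4: γ = 1/√(1 − 0.8740²) = 1/√0.2361 = 2.058; τ_4 = 356/2.058 = 173.0 μs.
Total: 35.84 + 1.631 + 494.0 + 173.0 μs.

τ = 704 μs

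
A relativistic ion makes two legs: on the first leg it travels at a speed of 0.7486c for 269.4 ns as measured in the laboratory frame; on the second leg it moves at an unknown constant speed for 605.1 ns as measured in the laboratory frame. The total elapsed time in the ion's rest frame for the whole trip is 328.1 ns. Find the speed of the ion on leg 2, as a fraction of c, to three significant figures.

β = 0.969

Leg 1: γ = 1/√(1 − 0.7486²) = 1/√0.4396 = 1.508; τ_1 = 269.4/1.508 = 178.6 ns.
Leg 2: speed unknown; τ_2 = 605.1/γ_2.
Total proper time: 178.6 + τ_2 = 328.1, so τ_2 = 328.1 − 178.6 = 149.5 ns.
γ_2 = 605.1/149.5 = 4.048; β = √(1 − 1/γ²) = √0.9390.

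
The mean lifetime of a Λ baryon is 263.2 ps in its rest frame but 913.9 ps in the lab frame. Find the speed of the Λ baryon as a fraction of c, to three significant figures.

v = 0.958c

γ = Δt/τ₀ = 913.9/263.2 = 3.472
β = √(1 − 1/γ²) = √(1 − 0.08294) = √0.9171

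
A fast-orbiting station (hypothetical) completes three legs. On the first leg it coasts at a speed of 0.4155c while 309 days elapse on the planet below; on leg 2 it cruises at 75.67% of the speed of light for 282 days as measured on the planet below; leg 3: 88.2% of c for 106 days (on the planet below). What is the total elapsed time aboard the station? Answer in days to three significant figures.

Leg 1: γ = 1/√(1 − 0.4155²) = 1/√0.8274 = 1.099; τ_1 = 309/1.099 = 281.1 days.
Leg 2: β = 0.7567; γ = 1/√(1 − 0.7567²) = 1/√0.4274 = 1.530; τ_2 = 282/1.530 = 184.4 days.
Leg 3: β = 0.882; γ = 1/√(1 − 0.882²) = 1/√0.2221 = 2.122; τ_3 = 106/2.122 = 49.95 days.
Total: 281.1 + 184.4 + 49.95 days.

τ = 515 days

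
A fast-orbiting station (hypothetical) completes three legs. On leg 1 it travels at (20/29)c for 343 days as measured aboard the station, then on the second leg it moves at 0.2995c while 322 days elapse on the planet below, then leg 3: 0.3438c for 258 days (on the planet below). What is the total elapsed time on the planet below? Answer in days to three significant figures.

Leg 1: γ = 1/√(1 − (20/29)²) = 29/21 ≈ 1.381; Δt_1 = 1.381 × 343 = 473.7 days.
Leg 2: 322 days is already measured on the planet below.
Leg 3: 258 days is already measured on the planet below.
Total: 473.7 + 322.0 + 258.0 days.

Δt = 1050 days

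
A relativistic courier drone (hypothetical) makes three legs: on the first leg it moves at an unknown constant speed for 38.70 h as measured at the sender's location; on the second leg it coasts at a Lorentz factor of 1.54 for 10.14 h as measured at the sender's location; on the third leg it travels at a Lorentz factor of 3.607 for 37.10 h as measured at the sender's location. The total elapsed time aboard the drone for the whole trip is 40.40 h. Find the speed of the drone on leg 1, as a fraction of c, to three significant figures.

β = 0.794

Leg 1: speed unknown; τ_1 = 38.70/γ_1.
Leg 2: γ = 1.54; τ_2 = 10.14/1.540 = 6.584 h.
Leg 3: γ = 3.607; τ_3 = 37.10/3.607 = 10.29 h.
Total proper time: τ_1 + 6.584 + 10.29 = 40.40, so τ_1 = 40.40 − 16.87 = 23.53 h.
γ_1 = 38.70/23.53 = 1.645; β = √(1 − 1/γ²) = √0.6303.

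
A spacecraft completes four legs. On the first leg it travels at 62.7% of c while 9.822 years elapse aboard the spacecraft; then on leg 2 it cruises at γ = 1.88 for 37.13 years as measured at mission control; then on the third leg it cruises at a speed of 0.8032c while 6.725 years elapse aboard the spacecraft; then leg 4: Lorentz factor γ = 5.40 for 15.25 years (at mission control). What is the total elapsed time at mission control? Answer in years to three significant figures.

Δt = 76.3 years

Leg 1: β = 0.627; γ = 1/√(1 − 0.627²) = 1/√0.6069 = 1.284; Δt_1 = 1.284 × 9.822 = 12.61 years.
Leg 2: 37.13 years is already measured at mission control.
Leg 3: γ = 1/√(1 − 0.8032²) = 1/√0.3549 = 1.679; Δt_3 = 1.679 × 6.725 = 11.29 years.
Leg 4: 15.25 years is already measured at mission control.
Total: 12.61 + 37.13 + 11.29 + 15.25 years.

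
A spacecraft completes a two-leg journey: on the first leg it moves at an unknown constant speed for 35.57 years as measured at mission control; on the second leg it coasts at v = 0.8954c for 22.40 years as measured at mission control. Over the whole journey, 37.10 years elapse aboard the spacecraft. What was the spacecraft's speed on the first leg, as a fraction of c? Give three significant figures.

β = 0.647

Leg 1: speed unknown; τ_1 = 35.57/γ_1.
Leg 2: γ = 1/√(1 − 0.8954²) = 1/√0.1983 = 2.246; τ_2 = 22.40/2.246 = 9.974 years.
Total proper time: τ_1 + 9.974 = 37.10, so τ_1 = 37.10 − 9.974 = 27.13 years.
γ_1 = 35.57/27.13 = 1.311; β = √(1 − 1/γ²) = √0.4184.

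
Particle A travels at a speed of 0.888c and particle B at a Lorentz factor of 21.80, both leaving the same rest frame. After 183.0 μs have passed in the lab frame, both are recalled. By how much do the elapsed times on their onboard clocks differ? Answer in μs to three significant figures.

|τ_A − τ_B| = 75.8 μs

A: γ = 1/√(1 − 0.888²) = 1/√0.2115 = 2.175; τ_A = 183.0/2.175 = 84.15 μs.
B: γ = 21.80; τ_B = 183.0/21.80 = 8.394 μs.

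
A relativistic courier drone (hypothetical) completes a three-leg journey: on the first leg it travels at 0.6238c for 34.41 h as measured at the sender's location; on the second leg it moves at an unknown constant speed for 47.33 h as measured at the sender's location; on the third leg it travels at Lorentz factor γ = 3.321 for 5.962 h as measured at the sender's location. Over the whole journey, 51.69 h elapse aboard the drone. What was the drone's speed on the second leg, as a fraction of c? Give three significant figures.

Leg 1: γ = 1/√(1 − 0.6238²) = 1/√0.6109 = 1.279; τ_1 = 34.41/1.279 = 26.89 h.
Leg 2: speed unknown; τ_2 = 47.33/γ_2.
Leg 3: γ = 3.321; τ_3 = 5.962/3.321 = 1.795 h.
Total proper time: 26.89 + τ_2 + 1.795 = 51.69, so τ_2 = 51.69 − 28.69 = 23.00 h.
γ_2 = 47.33/23.00 = 2.058; β = √(1 − 1/γ²) = √0.7638.

β = 0.874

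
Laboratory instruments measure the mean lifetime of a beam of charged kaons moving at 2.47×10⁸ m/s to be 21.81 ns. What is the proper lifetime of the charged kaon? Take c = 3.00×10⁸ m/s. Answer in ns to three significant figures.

β = 2.47×10⁸/3.00×10⁸ = 0.8233; γ = 1/√(1 − 0.8233²) = 1.762
The lab-frame lifetime is the dilated interval; the proper lifetime is τ₀ = Δt/γ = 21.81/1.762 ns.

τ₀ = 12.4 ns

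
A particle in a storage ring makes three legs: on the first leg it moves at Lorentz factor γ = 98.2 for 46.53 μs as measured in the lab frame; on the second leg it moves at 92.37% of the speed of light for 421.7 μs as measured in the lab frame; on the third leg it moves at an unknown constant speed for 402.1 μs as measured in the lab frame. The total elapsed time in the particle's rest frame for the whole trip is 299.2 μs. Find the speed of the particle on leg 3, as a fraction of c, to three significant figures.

Leg 1: γ = 98.2; τ_1 = 46.53/98.20 = 0.4738 μs.
Leg 2: β = 0.9237; γ = 1/√(1 − 0.9237²) = 1/√0.1468 = 2.610; τ_2 = 421.7/2.610 = 161.6 μs.
Leg 3: speed unknown; τ_3 = 402.1/γ_3.
Total proper time: 0.4738 + 161.6 + τ_3 = 299.2, so τ_3 = 299.2 − 162.0 = 137.2 μs.
γ_3 = 402.1/137.2 = 2.931; β = √(1 − 1/γ²) = √0.8836.

β = 0.940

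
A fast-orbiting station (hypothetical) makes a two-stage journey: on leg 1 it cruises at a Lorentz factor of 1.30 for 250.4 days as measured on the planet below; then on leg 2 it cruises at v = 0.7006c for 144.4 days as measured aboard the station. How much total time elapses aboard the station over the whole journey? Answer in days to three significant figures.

τ = 337 days

Leg 1: γ = 1.30; τ_1 = 250.4/1.300 = 192.6 days.
Leg 2: 144.4 days is already measured aboard the station.
Total: 192.6 + 144.4 days.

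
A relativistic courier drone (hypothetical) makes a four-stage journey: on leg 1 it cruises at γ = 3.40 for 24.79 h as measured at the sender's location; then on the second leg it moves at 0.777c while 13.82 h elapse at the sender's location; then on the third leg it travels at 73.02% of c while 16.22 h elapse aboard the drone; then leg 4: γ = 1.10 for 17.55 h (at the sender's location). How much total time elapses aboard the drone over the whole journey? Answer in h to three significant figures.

τ = 48.2 h

Leg 1: γ = 3.40; τ_1 = 24.79/3.400 = 7.291 h.
Leg 2: γ = 1/√(1 − 0.777²) = 1/√0.3963 = 1.589; τ_2 = 13.82/1.589 = 8.700 h.
Leg 3: 16.22 h is already measured aboard the drone.
Leg 4: γ = 1.10; τ_4 = 17.55/1.100 = 15.95 h.
Total: 7.291 + 8.700 + 16.22 + 15.95 h.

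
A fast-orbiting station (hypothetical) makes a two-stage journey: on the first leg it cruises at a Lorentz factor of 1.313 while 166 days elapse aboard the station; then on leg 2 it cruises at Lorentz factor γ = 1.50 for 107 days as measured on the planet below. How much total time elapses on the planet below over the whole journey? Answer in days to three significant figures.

Leg 1: γ = 1.313; Δt_1 = 1.313 × 166 = 218.0 days.
Leg 2: 107 days is already measured on the planet below.
Total: 218.0 + 107.0 days.

Δt = 325 days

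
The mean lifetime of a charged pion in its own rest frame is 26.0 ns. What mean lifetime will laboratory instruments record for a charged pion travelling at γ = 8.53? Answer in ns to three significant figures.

γ = 8.53
The rest-frame lifetime is the proper time; the lab measures the dilated interval Δt = γτ₀ = 8.530 × 26.0 ns.

Δt = 222 ns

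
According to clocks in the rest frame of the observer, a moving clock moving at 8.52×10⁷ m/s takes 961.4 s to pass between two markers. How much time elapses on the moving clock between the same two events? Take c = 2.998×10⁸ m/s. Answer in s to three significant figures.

β = 8.52×10⁷/2.998×10⁸ = 0.2842; γ = 1/√(1 − 0.2842²) = 1.043
The interval measured in the rest frame of the observer is the dilated one; the clock on the moving clock measures the proper time τ = Δt/γ = 961.4/1.043 s.

τ = 922 s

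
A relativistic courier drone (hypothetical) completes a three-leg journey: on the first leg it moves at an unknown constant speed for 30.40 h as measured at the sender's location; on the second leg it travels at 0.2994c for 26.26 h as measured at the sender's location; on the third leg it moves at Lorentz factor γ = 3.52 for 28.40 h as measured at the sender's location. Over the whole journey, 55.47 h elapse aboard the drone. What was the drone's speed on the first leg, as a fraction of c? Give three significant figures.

Leg 1: speed unknown; τ_1 = 30.40/γ_1.
Leg 2: γ = 1/√(1 − 0.2994²) = 1/√0.9104 = 1.048; τ_2 = 26.26/1.048 = 25.06 h.
Leg 3: γ = 3.52; τ_3 = 28.40/3.520 = 8.068 h.
Total proper time: τ_1 + 25.06 + 8.068 = 55.47, so τ_1 = 55.47 − 33.12 = 22.35 h.
γ_1 = 30.40/22.35 = 1.360; β = √(1 − 1/γ²) = √0.4597.

β = 0.678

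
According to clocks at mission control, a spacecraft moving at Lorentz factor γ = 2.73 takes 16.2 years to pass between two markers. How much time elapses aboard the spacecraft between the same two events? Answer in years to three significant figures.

τ = 5.93 years

γ = 2.73
The interval measured at mission control is the dilated one; the clock aboard the spacecraft measures the proper time τ = Δt/γ = 16.2/2.730 years.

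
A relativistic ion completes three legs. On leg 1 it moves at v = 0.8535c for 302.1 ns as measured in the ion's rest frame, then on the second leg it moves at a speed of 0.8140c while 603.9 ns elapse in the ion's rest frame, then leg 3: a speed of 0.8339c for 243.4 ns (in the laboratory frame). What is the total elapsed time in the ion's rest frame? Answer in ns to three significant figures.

Leg 1: 302.1 ns is already measured in the ion's rest frame.
Leg 2: 603.9 ns is already measured in the ion's rest frame.
Leg 3: γ = 1/√(1 − 0.8339²) = 1/√0.3046 = 1.812; τ_3 = 243.4/1.812 = 134.3 ns.
Total: 302.1 + 603.9 + 134.3 ns.

τ = 1040 ns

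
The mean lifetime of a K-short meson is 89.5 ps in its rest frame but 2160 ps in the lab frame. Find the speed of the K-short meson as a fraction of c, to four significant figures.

γ = Δt/τ₀ = 2160/89.5 = 24.13
β = √(1 − 1/γ²) = √(1 − 0.001717) = √0.9983

β = 0.9991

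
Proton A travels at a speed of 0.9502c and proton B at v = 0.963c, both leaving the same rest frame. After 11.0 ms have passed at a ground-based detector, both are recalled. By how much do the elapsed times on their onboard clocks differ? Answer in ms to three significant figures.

|τ_A − τ_B| = 0.464 ms

A: γ = 1/√(1 − 0.9502²) = 1/√0.09712 = 3.209; τ_A = 11.0/3.209 = 3.428 ms.
B: γ = 1/√(1 − 0.963²) = 1/√0.07263 = 3.711; τ_B = 11.0/3.711 = 2.965 ms.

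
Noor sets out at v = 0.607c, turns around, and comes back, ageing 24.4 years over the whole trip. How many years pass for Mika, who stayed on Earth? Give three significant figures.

Δt = 30.7 years

γ = 1/√(1 − 0.607²) = 1/√0.6316 = 1.258
Earth-frame duration is the dilated interval: Δt = γτ = 1.258 × 24.4 years.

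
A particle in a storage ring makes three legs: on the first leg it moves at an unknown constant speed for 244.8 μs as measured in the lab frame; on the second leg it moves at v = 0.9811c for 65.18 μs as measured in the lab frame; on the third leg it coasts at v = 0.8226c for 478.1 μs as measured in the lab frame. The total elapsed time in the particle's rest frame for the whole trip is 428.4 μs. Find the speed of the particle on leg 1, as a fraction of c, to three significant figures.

β = 0.809

Leg 1: speed unknown; τ_1 = 244.8/γ_1.
Leg 2: γ = 1/√(1 − 0.9811²) = 1/√0.03744 = 5.168; τ_2 = 65.18/5.168 = 12.61 μs.
Leg 3: γ = 1/√(1 − 0.8226²) = 1/√0.3233 = 1.759; τ_3 = 478.1/1.759 = 271.9 μs.
Total proper time: τ_1 + 12.61 + 271.9 = 428.4, so τ_1 = 428.4 − 284.5 = 143.9 μs.
γ_1 = 244.8/143.9 = 1.701; β = √(1 − 1/γ²) = √0.6543.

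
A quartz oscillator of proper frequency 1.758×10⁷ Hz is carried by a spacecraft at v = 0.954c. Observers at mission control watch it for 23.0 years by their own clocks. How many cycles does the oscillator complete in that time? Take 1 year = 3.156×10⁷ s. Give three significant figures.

γ = 1/√(1 − 0.954²) = 1/√0.08988 = 3.335
During 23.0 years of lab time, the oscillator's proper time advances by τ = Δt/γ = 23.0/3.335 = 6.896 years = 2.176×10⁸ s.
N = f × τ = 1.758×10⁷ × 2.176×10⁸ = 3.826×10¹⁵.

N = 3.83×10¹⁵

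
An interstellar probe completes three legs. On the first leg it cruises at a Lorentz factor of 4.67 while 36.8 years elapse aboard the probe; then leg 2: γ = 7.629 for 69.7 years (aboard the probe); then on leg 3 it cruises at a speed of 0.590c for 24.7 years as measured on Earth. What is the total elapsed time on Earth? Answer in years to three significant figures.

Δt = 728 years

Leg 1: γ = 4.67; Δt_1 = 4.670 × 36.8 = 171.9 years.
Leg 2: γ = 7.629; Δt_2 = 7.629 × 69.7 = 531.7 years.
Leg 3: 24.7 years is already measured on Earth.
Total: 171.9 + 531.7 + 24.70 years.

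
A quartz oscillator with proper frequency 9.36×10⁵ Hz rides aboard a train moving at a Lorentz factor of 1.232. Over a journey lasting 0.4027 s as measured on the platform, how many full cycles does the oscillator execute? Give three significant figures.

N = 3.06×10⁵

γ = 1.232
The oscillator's own cycle count is N = f × τ where τ is the proper time on the train. τ = Δt/γ = 0.4027/1.232 = 0.3269 s = 3.269×10⁻¹ s.
N = 9.36×10⁵ × 3.269×10⁻¹ = 3.059×10⁵.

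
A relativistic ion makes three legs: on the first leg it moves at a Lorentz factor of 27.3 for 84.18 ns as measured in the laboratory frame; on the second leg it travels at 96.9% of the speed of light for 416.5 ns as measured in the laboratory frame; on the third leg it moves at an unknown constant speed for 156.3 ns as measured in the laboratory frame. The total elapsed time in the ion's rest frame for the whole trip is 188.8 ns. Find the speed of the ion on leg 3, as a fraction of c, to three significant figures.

β = 0.848

Leg 1: γ = 27.3; τ_1 = 84.18/27.30 = 3.084 ns.
Leg 2: β = 0.969; γ = 1/√(1 − 0.969²) = 1/√0.06104 = 4.048; τ_2 = 416.5/4.048 = 102.9 ns.
Leg 3: speed unknown; τ_3 = 156.3/γ_3.
Total proper time: 3.084 + 102.9 + τ_3 = 188.8, so τ_3 = 188.8 − 106.0 = 82.82 ns.
γ_3 = 156.3/82.82 = 1.887; β = √(1 − 1/γ²) = √0.7193.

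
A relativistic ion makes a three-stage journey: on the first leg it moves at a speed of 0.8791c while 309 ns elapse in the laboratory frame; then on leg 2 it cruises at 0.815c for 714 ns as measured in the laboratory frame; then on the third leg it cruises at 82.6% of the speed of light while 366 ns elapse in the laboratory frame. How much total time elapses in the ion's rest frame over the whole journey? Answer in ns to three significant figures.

Leg 1: γ = 1/√(1 − 0.8791²) = 1/√0.2272 = 2.098; τ_1 = 309/2.098 = 147.3 ns.
Leg 2: γ = 1/√(1 − 0.815²) = 1/√0.3358 = 1.726; τ_2 = 714/1.726 = 413.7 ns.
Leg 3: β = 0.826; γ = 1/√(1 − 0.826²) = 1/√0.3177 = 1.774; τ_3 = 366/1.774 = 206.3 ns.
Total: 147.3 + 413.7 + 206.3 ns.

τ = 767 ns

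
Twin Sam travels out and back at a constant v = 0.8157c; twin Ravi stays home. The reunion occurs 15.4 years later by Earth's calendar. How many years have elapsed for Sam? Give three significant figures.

τ = 8.91 years

γ = 1/√(1 − 0.8157²) = 1/√0.3346 = 1.729
Sam's clock measures proper time along the trip: τ = Δt/γ = 15.4/1.729 years.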